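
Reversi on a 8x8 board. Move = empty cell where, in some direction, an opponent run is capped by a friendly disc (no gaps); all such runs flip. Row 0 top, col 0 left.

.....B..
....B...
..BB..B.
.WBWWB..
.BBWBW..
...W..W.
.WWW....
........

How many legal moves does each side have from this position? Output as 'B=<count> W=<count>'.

Answer: B=12 W=11

Derivation:
-- B to move --
(2,0): flips 1 -> legal
(2,1): flips 1 -> legal
(2,4): flips 2 -> legal
(2,5): no bracket -> illegal
(3,0): flips 1 -> legal
(3,6): no bracket -> illegal
(4,0): flips 1 -> legal
(4,6): flips 1 -> legal
(4,7): no bracket -> illegal
(5,0): no bracket -> illegal
(5,1): no bracket -> illegal
(5,2): no bracket -> illegal
(5,4): flips 1 -> legal
(5,5): flips 1 -> legal
(5,7): no bracket -> illegal
(6,0): no bracket -> illegal
(6,4): flips 1 -> legal
(6,5): no bracket -> illegal
(6,6): no bracket -> illegal
(6,7): flips 3 -> legal
(7,0): no bracket -> illegal
(7,1): flips 2 -> legal
(7,2): no bracket -> illegal
(7,3): flips 4 -> legal
(7,4): no bracket -> illegal
B mobility = 12
-- W to move --
(0,3): no bracket -> illegal
(0,4): no bracket -> illegal
(0,6): no bracket -> illegal
(1,1): flips 1 -> legal
(1,2): flips 1 -> legal
(1,3): flips 2 -> legal
(1,5): no bracket -> illegal
(1,6): no bracket -> illegal
(1,7): flips 3 -> legal
(2,1): flips 1 -> legal
(2,4): no bracket -> illegal
(2,5): flips 1 -> legal
(2,7): no bracket -> illegal
(3,0): no bracket -> illegal
(3,6): flips 1 -> legal
(3,7): no bracket -> illegal
(4,0): flips 2 -> legal
(4,6): no bracket -> illegal
(5,0): no bracket -> illegal
(5,1): flips 2 -> legal
(5,2): no bracket -> illegal
(5,4): flips 1 -> legal
(5,5): flips 1 -> legal
W mobility = 11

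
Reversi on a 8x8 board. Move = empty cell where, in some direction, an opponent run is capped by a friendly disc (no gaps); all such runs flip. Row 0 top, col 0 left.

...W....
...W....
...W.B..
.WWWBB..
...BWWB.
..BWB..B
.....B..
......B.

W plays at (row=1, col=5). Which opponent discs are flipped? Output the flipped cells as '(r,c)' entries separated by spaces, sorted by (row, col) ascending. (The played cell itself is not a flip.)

Answer: (2,5) (3,5)

Derivation:
Dir NW: first cell '.' (not opp) -> no flip
Dir N: first cell '.' (not opp) -> no flip
Dir NE: first cell '.' (not opp) -> no flip
Dir W: first cell '.' (not opp) -> no flip
Dir E: first cell '.' (not opp) -> no flip
Dir SW: first cell '.' (not opp) -> no flip
Dir S: opp run (2,5) (3,5) capped by W -> flip
Dir SE: first cell '.' (not opp) -> no flip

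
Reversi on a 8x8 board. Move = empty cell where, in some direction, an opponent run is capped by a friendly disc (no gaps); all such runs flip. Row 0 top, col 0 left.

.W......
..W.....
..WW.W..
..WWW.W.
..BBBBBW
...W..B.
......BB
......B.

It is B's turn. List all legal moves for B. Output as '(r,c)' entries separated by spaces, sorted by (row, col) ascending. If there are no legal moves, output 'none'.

Answer: (0,2) (1,1) (1,3) (1,6) (2,1) (2,4) (2,6) (2,7) (6,2) (6,3) (6,4)

Derivation:
(0,0): no bracket -> illegal
(0,2): flips 3 -> legal
(0,3): no bracket -> illegal
(1,0): no bracket -> illegal
(1,1): flips 2 -> legal
(1,3): flips 2 -> legal
(1,4): no bracket -> illegal
(1,5): no bracket -> illegal
(1,6): flips 2 -> legal
(2,1): flips 1 -> legal
(2,4): flips 2 -> legal
(2,6): flips 1 -> legal
(2,7): flips 1 -> legal
(3,1): no bracket -> illegal
(3,5): no bracket -> illegal
(3,7): no bracket -> illegal
(4,1): no bracket -> illegal
(5,2): no bracket -> illegal
(5,4): no bracket -> illegal
(5,7): no bracket -> illegal
(6,2): flips 1 -> legal
(6,3): flips 1 -> legal
(6,4): flips 1 -> legal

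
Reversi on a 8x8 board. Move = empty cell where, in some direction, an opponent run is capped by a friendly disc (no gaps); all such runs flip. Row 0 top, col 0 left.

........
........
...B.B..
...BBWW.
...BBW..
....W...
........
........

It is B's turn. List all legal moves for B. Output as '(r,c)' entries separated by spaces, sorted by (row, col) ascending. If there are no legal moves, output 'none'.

Answer: (2,6) (3,7) (4,6) (4,7) (5,5) (5,6) (6,4) (6,5)

Derivation:
(2,4): no bracket -> illegal
(2,6): flips 1 -> legal
(2,7): no bracket -> illegal
(3,7): flips 2 -> legal
(4,6): flips 1 -> legal
(4,7): flips 1 -> legal
(5,3): no bracket -> illegal
(5,5): flips 2 -> legal
(5,6): flips 1 -> legal
(6,3): no bracket -> illegal
(6,4): flips 1 -> legal
(6,5): flips 1 -> legal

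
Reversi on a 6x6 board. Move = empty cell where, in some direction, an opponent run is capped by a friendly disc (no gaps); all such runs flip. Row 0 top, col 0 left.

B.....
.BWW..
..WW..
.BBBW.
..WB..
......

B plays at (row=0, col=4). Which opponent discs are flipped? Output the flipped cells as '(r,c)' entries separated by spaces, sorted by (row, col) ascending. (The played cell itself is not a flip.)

Dir NW: edge -> no flip
Dir N: edge -> no flip
Dir NE: edge -> no flip
Dir W: first cell '.' (not opp) -> no flip
Dir E: first cell '.' (not opp) -> no flip
Dir SW: opp run (1,3) (2,2) capped by B -> flip
Dir S: first cell '.' (not opp) -> no flip
Dir SE: first cell '.' (not opp) -> no flip

Answer: (1,3) (2,2)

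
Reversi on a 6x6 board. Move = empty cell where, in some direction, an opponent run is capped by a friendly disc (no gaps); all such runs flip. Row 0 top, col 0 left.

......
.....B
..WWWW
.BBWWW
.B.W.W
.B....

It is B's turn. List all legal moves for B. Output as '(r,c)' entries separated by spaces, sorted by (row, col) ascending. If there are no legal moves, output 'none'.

(1,1): no bracket -> illegal
(1,2): flips 1 -> legal
(1,3): flips 1 -> legal
(1,4): flips 1 -> legal
(2,1): no bracket -> illegal
(4,2): flips 2 -> legal
(4,4): no bracket -> illegal
(5,2): no bracket -> illegal
(5,3): no bracket -> illegal
(5,4): flips 1 -> legal
(5,5): flips 3 -> legal

Answer: (1,2) (1,3) (1,4) (4,2) (5,4) (5,5)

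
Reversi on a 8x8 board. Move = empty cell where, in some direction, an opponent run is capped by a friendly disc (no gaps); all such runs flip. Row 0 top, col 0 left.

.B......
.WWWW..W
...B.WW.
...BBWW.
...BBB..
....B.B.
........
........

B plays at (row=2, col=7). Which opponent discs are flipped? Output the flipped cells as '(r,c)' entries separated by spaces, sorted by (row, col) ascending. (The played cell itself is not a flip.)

Dir NW: first cell '.' (not opp) -> no flip
Dir N: opp run (1,7), next='.' -> no flip
Dir NE: edge -> no flip
Dir W: opp run (2,6) (2,5), next='.' -> no flip
Dir E: edge -> no flip
Dir SW: opp run (3,6) capped by B -> flip
Dir S: first cell '.' (not opp) -> no flip
Dir SE: edge -> no flip

Answer: (3,6)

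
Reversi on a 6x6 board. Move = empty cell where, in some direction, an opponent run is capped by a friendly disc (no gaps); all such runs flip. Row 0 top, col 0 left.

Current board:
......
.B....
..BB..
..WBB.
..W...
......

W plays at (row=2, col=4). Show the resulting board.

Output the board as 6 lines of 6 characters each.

Answer: ......
.B....
..BBW.
..WWB.
..W...
......

Derivation:
Place W at (2,4); scan 8 dirs for brackets.
Dir NW: first cell '.' (not opp) -> no flip
Dir N: first cell '.' (not opp) -> no flip
Dir NE: first cell '.' (not opp) -> no flip
Dir W: opp run (2,3) (2,2), next='.' -> no flip
Dir E: first cell '.' (not opp) -> no flip
Dir SW: opp run (3,3) capped by W -> flip
Dir S: opp run (3,4), next='.' -> no flip
Dir SE: first cell '.' (not opp) -> no flip
All flips: (3,3)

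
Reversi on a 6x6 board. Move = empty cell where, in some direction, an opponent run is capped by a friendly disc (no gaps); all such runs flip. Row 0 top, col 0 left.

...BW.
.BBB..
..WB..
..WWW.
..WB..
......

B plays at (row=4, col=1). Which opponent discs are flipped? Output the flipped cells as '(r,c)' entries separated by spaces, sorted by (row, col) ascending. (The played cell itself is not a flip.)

Answer: (3,2) (4,2)

Derivation:
Dir NW: first cell '.' (not opp) -> no flip
Dir N: first cell '.' (not opp) -> no flip
Dir NE: opp run (3,2) capped by B -> flip
Dir W: first cell '.' (not opp) -> no flip
Dir E: opp run (4,2) capped by B -> flip
Dir SW: first cell '.' (not opp) -> no flip
Dir S: first cell '.' (not opp) -> no flip
Dir SE: first cell '.' (not opp) -> no flip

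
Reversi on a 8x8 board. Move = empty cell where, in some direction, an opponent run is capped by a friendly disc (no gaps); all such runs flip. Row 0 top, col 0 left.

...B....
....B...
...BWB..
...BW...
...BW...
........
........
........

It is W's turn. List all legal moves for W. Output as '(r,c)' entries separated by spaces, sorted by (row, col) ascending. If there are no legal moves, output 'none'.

(0,2): no bracket -> illegal
(0,4): flips 1 -> legal
(0,5): no bracket -> illegal
(1,2): flips 1 -> legal
(1,3): no bracket -> illegal
(1,5): no bracket -> illegal
(1,6): flips 1 -> legal
(2,2): flips 2 -> legal
(2,6): flips 1 -> legal
(3,2): flips 1 -> legal
(3,5): no bracket -> illegal
(3,6): no bracket -> illegal
(4,2): flips 2 -> legal
(5,2): flips 1 -> legal
(5,3): no bracket -> illegal
(5,4): no bracket -> illegal

Answer: (0,4) (1,2) (1,6) (2,2) (2,6) (3,2) (4,2) (5,2)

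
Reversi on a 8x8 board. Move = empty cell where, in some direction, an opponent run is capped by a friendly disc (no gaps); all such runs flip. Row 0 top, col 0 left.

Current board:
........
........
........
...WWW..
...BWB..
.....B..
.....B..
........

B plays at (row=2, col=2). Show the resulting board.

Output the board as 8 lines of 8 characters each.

Place B at (2,2); scan 8 dirs for brackets.
Dir NW: first cell '.' (not opp) -> no flip
Dir N: first cell '.' (not opp) -> no flip
Dir NE: first cell '.' (not opp) -> no flip
Dir W: first cell '.' (not opp) -> no flip
Dir E: first cell '.' (not opp) -> no flip
Dir SW: first cell '.' (not opp) -> no flip
Dir S: first cell '.' (not opp) -> no flip
Dir SE: opp run (3,3) (4,4) capped by B -> flip
All flips: (3,3) (4,4)

Answer: ........
........
..B.....
...BWW..
...BBB..
.....B..
.....B..
........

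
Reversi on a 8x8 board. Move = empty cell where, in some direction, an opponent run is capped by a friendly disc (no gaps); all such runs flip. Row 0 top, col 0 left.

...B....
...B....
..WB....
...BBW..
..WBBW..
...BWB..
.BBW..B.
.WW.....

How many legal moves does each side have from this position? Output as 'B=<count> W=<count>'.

Answer: B=13 W=12

Derivation:
-- B to move --
(1,1): flips 1 -> legal
(1,2): no bracket -> illegal
(2,1): flips 1 -> legal
(2,4): no bracket -> illegal
(2,5): flips 2 -> legal
(2,6): flips 1 -> legal
(3,1): flips 2 -> legal
(3,2): no bracket -> illegal
(3,6): flips 1 -> legal
(4,1): flips 1 -> legal
(4,6): flips 1 -> legal
(5,1): flips 1 -> legal
(5,2): no bracket -> illegal
(5,6): flips 1 -> legal
(6,0): no bracket -> illegal
(6,4): flips 2 -> legal
(6,5): flips 1 -> legal
(7,0): no bracket -> illegal
(7,3): flips 1 -> legal
(7,4): no bracket -> illegal
B mobility = 13
-- W to move --
(0,2): no bracket -> illegal
(0,4): flips 1 -> legal
(1,2): flips 2 -> legal
(1,4): no bracket -> illegal
(2,4): flips 4 -> legal
(2,5): no bracket -> illegal
(3,2): flips 3 -> legal
(4,6): no bracket -> illegal
(5,0): flips 1 -> legal
(5,1): flips 1 -> legal
(5,2): flips 2 -> legal
(5,6): flips 1 -> legal
(5,7): no bracket -> illegal
(6,0): flips 2 -> legal
(6,4): flips 1 -> legal
(6,5): flips 1 -> legal
(6,7): no bracket -> illegal
(7,0): no bracket -> illegal
(7,3): no bracket -> illegal
(7,5): no bracket -> illegal
(7,6): no bracket -> illegal
(7,7): flips 4 -> legal
W mobility = 12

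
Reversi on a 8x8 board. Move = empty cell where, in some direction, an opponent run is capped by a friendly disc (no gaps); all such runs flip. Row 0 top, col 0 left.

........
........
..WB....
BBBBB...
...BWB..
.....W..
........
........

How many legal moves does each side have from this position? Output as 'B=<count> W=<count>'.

-- B to move --
(1,1): flips 1 -> legal
(1,2): flips 1 -> legal
(1,3): flips 1 -> legal
(2,1): flips 1 -> legal
(3,5): no bracket -> illegal
(4,6): no bracket -> illegal
(5,3): no bracket -> illegal
(5,4): flips 1 -> legal
(5,6): no bracket -> illegal
(6,4): no bracket -> illegal
(6,5): flips 1 -> legal
(6,6): flips 2 -> legal
B mobility = 7
-- W to move --
(1,2): no bracket -> illegal
(1,3): no bracket -> illegal
(1,4): no bracket -> illegal
(2,0): no bracket -> illegal
(2,1): no bracket -> illegal
(2,4): flips 2 -> legal
(2,5): no bracket -> illegal
(3,5): flips 1 -> legal
(3,6): no bracket -> illegal
(4,0): flips 1 -> legal
(4,1): no bracket -> illegal
(4,2): flips 2 -> legal
(4,6): flips 1 -> legal
(5,2): no bracket -> illegal
(5,3): no bracket -> illegal
(5,4): no bracket -> illegal
(5,6): no bracket -> illegal
W mobility = 5

Answer: B=7 W=5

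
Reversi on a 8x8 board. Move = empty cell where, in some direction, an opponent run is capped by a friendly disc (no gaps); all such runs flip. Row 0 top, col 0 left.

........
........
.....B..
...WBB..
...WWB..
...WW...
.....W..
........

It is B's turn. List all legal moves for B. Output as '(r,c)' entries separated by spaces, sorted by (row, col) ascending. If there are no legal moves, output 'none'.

Answer: (3,2) (4,2) (5,2) (6,2) (6,3) (6,4)

Derivation:
(2,2): no bracket -> illegal
(2,3): no bracket -> illegal
(2,4): no bracket -> illegal
(3,2): flips 1 -> legal
(4,2): flips 2 -> legal
(5,2): flips 1 -> legal
(5,5): no bracket -> illegal
(5,6): no bracket -> illegal
(6,2): flips 2 -> legal
(6,3): flips 1 -> legal
(6,4): flips 2 -> legal
(6,6): no bracket -> illegal
(7,4): no bracket -> illegal
(7,5): no bracket -> illegal
(7,6): no bracket -> illegal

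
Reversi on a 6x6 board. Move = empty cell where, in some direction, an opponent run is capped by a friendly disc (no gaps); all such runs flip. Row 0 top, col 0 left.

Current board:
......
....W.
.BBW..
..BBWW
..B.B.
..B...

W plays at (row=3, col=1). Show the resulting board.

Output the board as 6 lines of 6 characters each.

Answer: ......
....W.
.BBW..
.WWWWW
..B.B.
..B...

Derivation:
Place W at (3,1); scan 8 dirs for brackets.
Dir NW: first cell '.' (not opp) -> no flip
Dir N: opp run (2,1), next='.' -> no flip
Dir NE: opp run (2,2), next='.' -> no flip
Dir W: first cell '.' (not opp) -> no flip
Dir E: opp run (3,2) (3,3) capped by W -> flip
Dir SW: first cell '.' (not opp) -> no flip
Dir S: first cell '.' (not opp) -> no flip
Dir SE: opp run (4,2), next='.' -> no flip
All flips: (3,2) (3,3)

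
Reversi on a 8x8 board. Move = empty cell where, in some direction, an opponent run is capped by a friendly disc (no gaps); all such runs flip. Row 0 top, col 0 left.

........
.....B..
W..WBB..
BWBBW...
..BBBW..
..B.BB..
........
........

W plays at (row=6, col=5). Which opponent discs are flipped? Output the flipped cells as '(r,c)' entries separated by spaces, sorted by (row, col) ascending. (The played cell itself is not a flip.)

Dir NW: opp run (5,4) (4,3) (3,2), next='.' -> no flip
Dir N: opp run (5,5) capped by W -> flip
Dir NE: first cell '.' (not opp) -> no flip
Dir W: first cell '.' (not opp) -> no flip
Dir E: first cell '.' (not opp) -> no flip
Dir SW: first cell '.' (not opp) -> no flip
Dir S: first cell '.' (not opp) -> no flip
Dir SE: first cell '.' (not opp) -> no flip

Answer: (5,5)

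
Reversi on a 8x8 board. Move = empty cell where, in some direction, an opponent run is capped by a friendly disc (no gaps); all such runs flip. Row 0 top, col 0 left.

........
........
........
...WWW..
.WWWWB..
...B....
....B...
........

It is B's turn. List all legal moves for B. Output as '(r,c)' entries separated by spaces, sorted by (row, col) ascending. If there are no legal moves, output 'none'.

Answer: (2,3) (2,5) (2,6) (3,1) (4,0)

Derivation:
(2,2): no bracket -> illegal
(2,3): flips 3 -> legal
(2,4): no bracket -> illegal
(2,5): flips 1 -> legal
(2,6): flips 2 -> legal
(3,0): no bracket -> illegal
(3,1): flips 1 -> legal
(3,2): no bracket -> illegal
(3,6): no bracket -> illegal
(4,0): flips 4 -> legal
(4,6): no bracket -> illegal
(5,0): no bracket -> illegal
(5,1): no bracket -> illegal
(5,2): no bracket -> illegal
(5,4): no bracket -> illegal
(5,5): no bracket -> illegal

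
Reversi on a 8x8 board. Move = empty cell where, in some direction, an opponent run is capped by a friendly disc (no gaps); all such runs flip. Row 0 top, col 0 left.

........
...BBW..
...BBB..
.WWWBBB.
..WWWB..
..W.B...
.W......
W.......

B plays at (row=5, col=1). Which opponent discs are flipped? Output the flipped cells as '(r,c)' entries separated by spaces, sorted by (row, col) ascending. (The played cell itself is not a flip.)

Answer: (3,3) (4,2)

Derivation:
Dir NW: first cell '.' (not opp) -> no flip
Dir N: first cell '.' (not opp) -> no flip
Dir NE: opp run (4,2) (3,3) capped by B -> flip
Dir W: first cell '.' (not opp) -> no flip
Dir E: opp run (5,2), next='.' -> no flip
Dir SW: first cell '.' (not opp) -> no flip
Dir S: opp run (6,1), next='.' -> no flip
Dir SE: first cell '.' (not opp) -> no flip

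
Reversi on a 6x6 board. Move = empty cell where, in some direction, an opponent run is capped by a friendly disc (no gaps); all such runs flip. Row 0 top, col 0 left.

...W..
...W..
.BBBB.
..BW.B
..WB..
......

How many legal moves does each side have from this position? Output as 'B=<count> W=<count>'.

-- B to move --
(0,2): flips 1 -> legal
(0,4): flips 1 -> legal
(1,2): no bracket -> illegal
(1,4): no bracket -> illegal
(3,1): no bracket -> illegal
(3,4): flips 1 -> legal
(4,1): flips 1 -> legal
(4,4): flips 1 -> legal
(5,1): flips 2 -> legal
(5,2): flips 1 -> legal
(5,3): no bracket -> illegal
B mobility = 7
-- W to move --
(1,0): no bracket -> illegal
(1,1): flips 1 -> legal
(1,2): flips 2 -> legal
(1,4): no bracket -> illegal
(1,5): flips 1 -> legal
(2,0): no bracket -> illegal
(2,5): no bracket -> illegal
(3,0): no bracket -> illegal
(3,1): flips 2 -> legal
(3,4): no bracket -> illegal
(4,1): no bracket -> illegal
(4,4): flips 1 -> legal
(4,5): no bracket -> illegal
(5,2): no bracket -> illegal
(5,3): flips 1 -> legal
(5,4): no bracket -> illegal
W mobility = 6

Answer: B=7 W=6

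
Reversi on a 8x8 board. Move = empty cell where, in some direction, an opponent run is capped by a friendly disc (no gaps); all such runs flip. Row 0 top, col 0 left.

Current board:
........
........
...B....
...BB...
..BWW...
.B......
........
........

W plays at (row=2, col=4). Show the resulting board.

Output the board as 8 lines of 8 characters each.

Place W at (2,4); scan 8 dirs for brackets.
Dir NW: first cell '.' (not opp) -> no flip
Dir N: first cell '.' (not opp) -> no flip
Dir NE: first cell '.' (not opp) -> no flip
Dir W: opp run (2,3), next='.' -> no flip
Dir E: first cell '.' (not opp) -> no flip
Dir SW: opp run (3,3) (4,2) (5,1), next='.' -> no flip
Dir S: opp run (3,4) capped by W -> flip
Dir SE: first cell '.' (not opp) -> no flip
All flips: (3,4)

Answer: ........
........
...BW...
...BW...
..BWW...
.B......
........
........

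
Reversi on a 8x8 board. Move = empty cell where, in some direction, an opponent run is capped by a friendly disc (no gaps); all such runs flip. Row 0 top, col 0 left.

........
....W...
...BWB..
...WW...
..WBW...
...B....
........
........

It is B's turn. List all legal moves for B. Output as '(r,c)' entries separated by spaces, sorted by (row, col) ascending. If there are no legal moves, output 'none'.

(0,3): flips 1 -> legal
(0,4): no bracket -> illegal
(0,5): flips 1 -> legal
(1,3): no bracket -> illegal
(1,5): no bracket -> illegal
(2,2): no bracket -> illegal
(3,1): flips 1 -> legal
(3,2): no bracket -> illegal
(3,5): flips 1 -> legal
(4,1): flips 1 -> legal
(4,5): flips 2 -> legal
(5,1): no bracket -> illegal
(5,2): no bracket -> illegal
(5,4): no bracket -> illegal
(5,5): no bracket -> illegal

Answer: (0,3) (0,5) (3,1) (3,5) (4,1) (4,5)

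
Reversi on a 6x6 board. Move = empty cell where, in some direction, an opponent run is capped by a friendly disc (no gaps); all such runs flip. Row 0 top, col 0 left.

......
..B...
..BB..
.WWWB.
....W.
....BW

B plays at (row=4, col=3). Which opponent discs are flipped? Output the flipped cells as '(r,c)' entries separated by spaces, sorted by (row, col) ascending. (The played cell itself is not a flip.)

Answer: (3,3)

Derivation:
Dir NW: opp run (3,2), next='.' -> no flip
Dir N: opp run (3,3) capped by B -> flip
Dir NE: first cell 'B' (not opp) -> no flip
Dir W: first cell '.' (not opp) -> no flip
Dir E: opp run (4,4), next='.' -> no flip
Dir SW: first cell '.' (not opp) -> no flip
Dir S: first cell '.' (not opp) -> no flip
Dir SE: first cell 'B' (not opp) -> no flip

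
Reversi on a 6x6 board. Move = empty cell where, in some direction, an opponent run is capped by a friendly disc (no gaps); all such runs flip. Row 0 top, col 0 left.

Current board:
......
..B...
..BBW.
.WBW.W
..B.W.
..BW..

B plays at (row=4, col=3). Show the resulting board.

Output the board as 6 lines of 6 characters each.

Answer: ......
..B...
..BBW.
.WBB.W
..BBW.
..BW..

Derivation:
Place B at (4,3); scan 8 dirs for brackets.
Dir NW: first cell 'B' (not opp) -> no flip
Dir N: opp run (3,3) capped by B -> flip
Dir NE: first cell '.' (not opp) -> no flip
Dir W: first cell 'B' (not opp) -> no flip
Dir E: opp run (4,4), next='.' -> no flip
Dir SW: first cell 'B' (not opp) -> no flip
Dir S: opp run (5,3), next=edge -> no flip
Dir SE: first cell '.' (not opp) -> no flip
All flips: (3,3)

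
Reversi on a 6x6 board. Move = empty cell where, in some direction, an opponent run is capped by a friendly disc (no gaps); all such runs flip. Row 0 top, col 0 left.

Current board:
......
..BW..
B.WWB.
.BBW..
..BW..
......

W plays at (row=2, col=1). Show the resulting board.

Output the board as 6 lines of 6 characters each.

Answer: ......
..BW..
BWWWB.
.BWW..
..BW..
......

Derivation:
Place W at (2,1); scan 8 dirs for brackets.
Dir NW: first cell '.' (not opp) -> no flip
Dir N: first cell '.' (not opp) -> no flip
Dir NE: opp run (1,2), next='.' -> no flip
Dir W: opp run (2,0), next=edge -> no flip
Dir E: first cell 'W' (not opp) -> no flip
Dir SW: first cell '.' (not opp) -> no flip
Dir S: opp run (3,1), next='.' -> no flip
Dir SE: opp run (3,2) capped by W -> flip
All flips: (3,2)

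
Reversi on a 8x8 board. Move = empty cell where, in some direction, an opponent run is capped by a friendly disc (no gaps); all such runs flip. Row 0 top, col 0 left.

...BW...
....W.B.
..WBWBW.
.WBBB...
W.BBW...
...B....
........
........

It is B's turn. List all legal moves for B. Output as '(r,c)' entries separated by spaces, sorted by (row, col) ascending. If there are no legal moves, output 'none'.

Answer: (0,5) (1,1) (1,2) (1,5) (2,0) (2,1) (2,7) (3,0) (3,5) (3,6) (4,5) (5,4) (5,5)

Derivation:
(0,5): flips 2 -> legal
(1,1): flips 1 -> legal
(1,2): flips 1 -> legal
(1,3): no bracket -> illegal
(1,5): flips 1 -> legal
(1,7): no bracket -> illegal
(2,0): flips 1 -> legal
(2,1): flips 1 -> legal
(2,7): flips 1 -> legal
(3,0): flips 1 -> legal
(3,5): flips 1 -> legal
(3,6): flips 1 -> legal
(3,7): no bracket -> illegal
(4,1): no bracket -> illegal
(4,5): flips 1 -> legal
(5,0): no bracket -> illegal
(5,1): no bracket -> illegal
(5,4): flips 1 -> legal
(5,5): flips 1 -> legal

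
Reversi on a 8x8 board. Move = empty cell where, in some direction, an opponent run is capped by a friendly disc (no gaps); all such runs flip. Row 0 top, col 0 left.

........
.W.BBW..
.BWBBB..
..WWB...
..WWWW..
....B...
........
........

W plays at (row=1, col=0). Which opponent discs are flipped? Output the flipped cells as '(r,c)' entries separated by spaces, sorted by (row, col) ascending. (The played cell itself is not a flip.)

Answer: (2,1)

Derivation:
Dir NW: edge -> no flip
Dir N: first cell '.' (not opp) -> no flip
Dir NE: first cell '.' (not opp) -> no flip
Dir W: edge -> no flip
Dir E: first cell 'W' (not opp) -> no flip
Dir SW: edge -> no flip
Dir S: first cell '.' (not opp) -> no flip
Dir SE: opp run (2,1) capped by W -> flip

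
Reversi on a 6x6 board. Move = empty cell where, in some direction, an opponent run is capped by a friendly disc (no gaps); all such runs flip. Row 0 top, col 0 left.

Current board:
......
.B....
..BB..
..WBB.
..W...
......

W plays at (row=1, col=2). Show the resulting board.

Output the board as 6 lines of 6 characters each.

Answer: ......
.BW...
..WB..
..WBB.
..W...
......

Derivation:
Place W at (1,2); scan 8 dirs for brackets.
Dir NW: first cell '.' (not opp) -> no flip
Dir N: first cell '.' (not opp) -> no flip
Dir NE: first cell '.' (not opp) -> no flip
Dir W: opp run (1,1), next='.' -> no flip
Dir E: first cell '.' (not opp) -> no flip
Dir SW: first cell '.' (not opp) -> no flip
Dir S: opp run (2,2) capped by W -> flip
Dir SE: opp run (2,3) (3,4), next='.' -> no flip
All flips: (2,2)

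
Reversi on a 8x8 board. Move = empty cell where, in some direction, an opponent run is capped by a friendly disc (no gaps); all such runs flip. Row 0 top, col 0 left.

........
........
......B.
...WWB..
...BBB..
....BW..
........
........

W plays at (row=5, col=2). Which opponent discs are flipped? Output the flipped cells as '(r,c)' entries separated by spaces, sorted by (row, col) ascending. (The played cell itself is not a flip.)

Dir NW: first cell '.' (not opp) -> no flip
Dir N: first cell '.' (not opp) -> no flip
Dir NE: opp run (4,3) capped by W -> flip
Dir W: first cell '.' (not opp) -> no flip
Dir E: first cell '.' (not opp) -> no flip
Dir SW: first cell '.' (not opp) -> no flip
Dir S: first cell '.' (not opp) -> no flip
Dir SE: first cell '.' (not opp) -> no flip

Answer: (4,3)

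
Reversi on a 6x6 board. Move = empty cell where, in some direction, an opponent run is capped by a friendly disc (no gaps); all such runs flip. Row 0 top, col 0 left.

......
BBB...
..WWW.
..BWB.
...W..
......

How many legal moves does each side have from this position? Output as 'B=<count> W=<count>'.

-- B to move --
(1,3): no bracket -> illegal
(1,4): flips 2 -> legal
(1,5): no bracket -> illegal
(2,1): no bracket -> illegal
(2,5): no bracket -> illegal
(3,1): no bracket -> illegal
(3,5): no bracket -> illegal
(4,2): no bracket -> illegal
(4,4): flips 2 -> legal
(5,2): flips 1 -> legal
(5,3): no bracket -> illegal
(5,4): flips 1 -> legal
B mobility = 4
-- W to move --
(0,0): flips 1 -> legal
(0,1): flips 1 -> legal
(0,2): flips 1 -> legal
(0,3): no bracket -> illegal
(1,3): no bracket -> illegal
(2,0): no bracket -> illegal
(2,1): flips 1 -> legal
(2,5): flips 1 -> legal
(3,1): flips 1 -> legal
(3,5): flips 1 -> legal
(4,1): flips 1 -> legal
(4,2): flips 1 -> legal
(4,4): flips 1 -> legal
(4,5): flips 1 -> legal
W mobility = 11

Answer: B=4 W=11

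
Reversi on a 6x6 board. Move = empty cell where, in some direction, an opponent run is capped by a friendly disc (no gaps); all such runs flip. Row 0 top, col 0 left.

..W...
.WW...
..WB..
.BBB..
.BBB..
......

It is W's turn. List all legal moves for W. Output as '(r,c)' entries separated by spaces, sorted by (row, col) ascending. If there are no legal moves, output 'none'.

(1,3): no bracket -> illegal
(1,4): no bracket -> illegal
(2,0): no bracket -> illegal
(2,1): no bracket -> illegal
(2,4): flips 1 -> legal
(3,0): no bracket -> illegal
(3,4): flips 1 -> legal
(4,0): flips 1 -> legal
(4,4): flips 1 -> legal
(5,0): no bracket -> illegal
(5,1): no bracket -> illegal
(5,2): flips 2 -> legal
(5,3): no bracket -> illegal
(5,4): no bracket -> illegal

Answer: (2,4) (3,4) (4,0) (4,4) (5,2)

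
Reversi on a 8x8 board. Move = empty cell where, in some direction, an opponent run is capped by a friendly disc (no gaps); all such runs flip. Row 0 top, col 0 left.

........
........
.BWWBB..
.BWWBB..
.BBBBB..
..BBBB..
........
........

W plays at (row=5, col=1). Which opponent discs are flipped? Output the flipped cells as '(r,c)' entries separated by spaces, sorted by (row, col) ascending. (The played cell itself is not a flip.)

Answer: (4,2)

Derivation:
Dir NW: first cell '.' (not opp) -> no flip
Dir N: opp run (4,1) (3,1) (2,1), next='.' -> no flip
Dir NE: opp run (4,2) capped by W -> flip
Dir W: first cell '.' (not opp) -> no flip
Dir E: opp run (5,2) (5,3) (5,4) (5,5), next='.' -> no flip
Dir SW: first cell '.' (not opp) -> no flip
Dir S: first cell '.' (not opp) -> no flip
Dir SE: first cell '.' (not opp) -> no flip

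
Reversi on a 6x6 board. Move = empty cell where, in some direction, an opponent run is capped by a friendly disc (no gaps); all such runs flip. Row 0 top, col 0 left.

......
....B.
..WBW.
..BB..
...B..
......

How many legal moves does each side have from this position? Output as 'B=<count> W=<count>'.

-- B to move --
(1,1): flips 1 -> legal
(1,2): flips 1 -> legal
(1,3): no bracket -> illegal
(1,5): flips 1 -> legal
(2,1): flips 1 -> legal
(2,5): flips 1 -> legal
(3,1): no bracket -> illegal
(3,4): flips 1 -> legal
(3,5): no bracket -> illegal
B mobility = 6
-- W to move --
(0,3): no bracket -> illegal
(0,4): flips 1 -> legal
(0,5): no bracket -> illegal
(1,2): no bracket -> illegal
(1,3): no bracket -> illegal
(1,5): no bracket -> illegal
(2,1): no bracket -> illegal
(2,5): no bracket -> illegal
(3,1): no bracket -> illegal
(3,4): no bracket -> illegal
(4,1): no bracket -> illegal
(4,2): flips 2 -> legal
(4,4): flips 1 -> legal
(5,2): no bracket -> illegal
(5,3): no bracket -> illegal
(5,4): no bracket -> illegal
W mobility = 3

Answer: B=6 W=3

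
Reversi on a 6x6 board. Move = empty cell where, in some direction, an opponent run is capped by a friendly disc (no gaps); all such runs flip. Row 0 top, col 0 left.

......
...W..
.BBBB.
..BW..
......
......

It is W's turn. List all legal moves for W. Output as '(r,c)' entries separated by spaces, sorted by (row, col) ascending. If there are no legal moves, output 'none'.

Answer: (1,1) (1,5) (3,1) (3,5)

Derivation:
(1,0): no bracket -> illegal
(1,1): flips 1 -> legal
(1,2): no bracket -> illegal
(1,4): no bracket -> illegal
(1,5): flips 1 -> legal
(2,0): no bracket -> illegal
(2,5): no bracket -> illegal
(3,0): no bracket -> illegal
(3,1): flips 2 -> legal
(3,4): no bracket -> illegal
(3,5): flips 1 -> legal
(4,1): no bracket -> illegal
(4,2): no bracket -> illegal
(4,3): no bracket -> illegal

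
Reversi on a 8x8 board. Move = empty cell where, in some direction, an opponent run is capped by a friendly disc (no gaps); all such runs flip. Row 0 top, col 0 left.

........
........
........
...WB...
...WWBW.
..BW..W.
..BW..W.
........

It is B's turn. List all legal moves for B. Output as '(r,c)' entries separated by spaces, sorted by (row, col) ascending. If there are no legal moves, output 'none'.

Answer: (3,2) (3,5) (4,2) (4,7) (5,4) (6,4) (6,7) (7,4)

Derivation:
(2,2): no bracket -> illegal
(2,3): no bracket -> illegal
(2,4): no bracket -> illegal
(3,2): flips 1 -> legal
(3,5): flips 2 -> legal
(3,6): no bracket -> illegal
(3,7): no bracket -> illegal
(4,2): flips 2 -> legal
(4,7): flips 1 -> legal
(5,4): flips 2 -> legal
(5,5): no bracket -> illegal
(5,7): no bracket -> illegal
(6,4): flips 1 -> legal
(6,5): no bracket -> illegal
(6,7): flips 1 -> legal
(7,2): no bracket -> illegal
(7,3): no bracket -> illegal
(7,4): flips 1 -> legal
(7,5): no bracket -> illegal
(7,6): no bracket -> illegal
(7,7): no bracket -> illegal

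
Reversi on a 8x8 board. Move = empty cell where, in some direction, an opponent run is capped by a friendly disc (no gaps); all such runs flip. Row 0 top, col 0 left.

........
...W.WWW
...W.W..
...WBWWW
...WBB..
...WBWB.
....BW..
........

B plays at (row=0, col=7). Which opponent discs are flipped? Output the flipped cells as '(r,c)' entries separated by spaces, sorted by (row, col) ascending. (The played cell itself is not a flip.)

Dir NW: edge -> no flip
Dir N: edge -> no flip
Dir NE: edge -> no flip
Dir W: first cell '.' (not opp) -> no flip
Dir E: edge -> no flip
Dir SW: opp run (1,6) (2,5) capped by B -> flip
Dir S: opp run (1,7), next='.' -> no flip
Dir SE: edge -> no flip

Answer: (1,6) (2,5)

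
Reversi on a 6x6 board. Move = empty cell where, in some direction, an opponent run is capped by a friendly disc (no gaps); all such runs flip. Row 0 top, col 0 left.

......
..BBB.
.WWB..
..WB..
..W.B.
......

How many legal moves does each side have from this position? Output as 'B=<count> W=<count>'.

Answer: B=7 W=7

Derivation:
-- B to move --
(1,0): no bracket -> illegal
(1,1): flips 1 -> legal
(2,0): flips 2 -> legal
(3,0): flips 1 -> legal
(3,1): flips 2 -> legal
(4,1): flips 1 -> legal
(4,3): no bracket -> illegal
(5,1): flips 1 -> legal
(5,2): flips 3 -> legal
(5,3): no bracket -> illegal
B mobility = 7
-- W to move --
(0,1): no bracket -> illegal
(0,2): flips 1 -> legal
(0,3): flips 1 -> legal
(0,4): flips 1 -> legal
(0,5): flips 2 -> legal
(1,1): no bracket -> illegal
(1,5): no bracket -> illegal
(2,4): flips 2 -> legal
(2,5): no bracket -> illegal
(3,4): flips 1 -> legal
(3,5): no bracket -> illegal
(4,3): no bracket -> illegal
(4,5): no bracket -> illegal
(5,3): no bracket -> illegal
(5,4): no bracket -> illegal
(5,5): flips 2 -> legal
W mobility = 7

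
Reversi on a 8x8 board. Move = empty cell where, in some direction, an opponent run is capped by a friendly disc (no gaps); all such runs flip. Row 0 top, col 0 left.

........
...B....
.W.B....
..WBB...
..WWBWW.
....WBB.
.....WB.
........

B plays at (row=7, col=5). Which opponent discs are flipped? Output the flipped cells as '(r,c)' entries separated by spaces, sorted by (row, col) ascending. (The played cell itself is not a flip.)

Dir NW: first cell '.' (not opp) -> no flip
Dir N: opp run (6,5) capped by B -> flip
Dir NE: first cell 'B' (not opp) -> no flip
Dir W: first cell '.' (not opp) -> no flip
Dir E: first cell '.' (not opp) -> no flip
Dir SW: edge -> no flip
Dir S: edge -> no flip
Dir SE: edge -> no flip

Answer: (6,5)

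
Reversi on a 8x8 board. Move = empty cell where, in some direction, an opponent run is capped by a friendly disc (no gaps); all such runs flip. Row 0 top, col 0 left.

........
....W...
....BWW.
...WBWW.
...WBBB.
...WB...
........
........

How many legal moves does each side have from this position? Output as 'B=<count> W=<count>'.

-- B to move --
(0,3): no bracket -> illegal
(0,4): flips 1 -> legal
(0,5): no bracket -> illegal
(1,3): no bracket -> illegal
(1,5): flips 2 -> legal
(1,6): flips 3 -> legal
(1,7): flips 2 -> legal
(2,2): flips 1 -> legal
(2,3): no bracket -> illegal
(2,7): flips 3 -> legal
(3,2): flips 2 -> legal
(3,7): flips 2 -> legal
(4,2): flips 2 -> legal
(4,7): no bracket -> illegal
(5,2): flips 2 -> legal
(6,2): flips 1 -> legal
(6,3): no bracket -> illegal
(6,4): no bracket -> illegal
B mobility = 11
-- W to move --
(1,3): flips 1 -> legal
(1,5): flips 1 -> legal
(2,3): flips 1 -> legal
(3,7): no bracket -> illegal
(4,7): flips 3 -> legal
(5,5): flips 3 -> legal
(5,6): flips 1 -> legal
(5,7): flips 1 -> legal
(6,3): flips 2 -> legal
(6,4): flips 4 -> legal
(6,5): flips 1 -> legal
W mobility = 10

Answer: B=11 W=10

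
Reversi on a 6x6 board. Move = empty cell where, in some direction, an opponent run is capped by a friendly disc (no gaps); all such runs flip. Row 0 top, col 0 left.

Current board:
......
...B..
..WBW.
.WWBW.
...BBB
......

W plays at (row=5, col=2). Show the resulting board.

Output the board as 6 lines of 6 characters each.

Answer: ......
...B..
..WBW.
.WWBW.
...WBB
..W...

Derivation:
Place W at (5,2); scan 8 dirs for brackets.
Dir NW: first cell '.' (not opp) -> no flip
Dir N: first cell '.' (not opp) -> no flip
Dir NE: opp run (4,3) capped by W -> flip
Dir W: first cell '.' (not opp) -> no flip
Dir E: first cell '.' (not opp) -> no flip
Dir SW: edge -> no flip
Dir S: edge -> no flip
Dir SE: edge -> no flip
All flips: (4,3)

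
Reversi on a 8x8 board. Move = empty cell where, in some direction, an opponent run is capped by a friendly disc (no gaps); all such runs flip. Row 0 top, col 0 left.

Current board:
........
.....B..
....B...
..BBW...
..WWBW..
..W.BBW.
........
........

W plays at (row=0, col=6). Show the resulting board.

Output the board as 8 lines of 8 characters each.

Answer: ......W.
.....W..
....W...
..BWW...
..WWBW..
..W.BBW.
........
........

Derivation:
Place W at (0,6); scan 8 dirs for brackets.
Dir NW: edge -> no flip
Dir N: edge -> no flip
Dir NE: edge -> no flip
Dir W: first cell '.' (not opp) -> no flip
Dir E: first cell '.' (not opp) -> no flip
Dir SW: opp run (1,5) (2,4) (3,3) capped by W -> flip
Dir S: first cell '.' (not opp) -> no flip
Dir SE: first cell '.' (not opp) -> no flip
All flips: (1,5) (2,4) (3,3)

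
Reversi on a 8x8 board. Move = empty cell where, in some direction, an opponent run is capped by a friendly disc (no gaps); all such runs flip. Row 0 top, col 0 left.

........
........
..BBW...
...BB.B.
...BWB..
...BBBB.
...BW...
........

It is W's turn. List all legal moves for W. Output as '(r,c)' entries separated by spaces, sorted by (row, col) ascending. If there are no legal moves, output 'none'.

(1,1): flips 2 -> legal
(1,2): no bracket -> illegal
(1,3): no bracket -> illegal
(1,4): no bracket -> illegal
(2,1): flips 2 -> legal
(2,5): no bracket -> illegal
(2,6): no bracket -> illegal
(2,7): no bracket -> illegal
(3,1): no bracket -> illegal
(3,2): no bracket -> illegal
(3,5): no bracket -> illegal
(3,7): no bracket -> illegal
(4,2): flips 3 -> legal
(4,6): flips 2 -> legal
(4,7): no bracket -> illegal
(5,2): no bracket -> illegal
(5,7): no bracket -> illegal
(6,2): flips 2 -> legal
(6,5): no bracket -> illegal
(6,6): flips 1 -> legal
(6,7): no bracket -> illegal
(7,2): no bracket -> illegal
(7,3): no bracket -> illegal
(7,4): no bracket -> illegal

Answer: (1,1) (2,1) (4,2) (4,6) (6,2) (6,6)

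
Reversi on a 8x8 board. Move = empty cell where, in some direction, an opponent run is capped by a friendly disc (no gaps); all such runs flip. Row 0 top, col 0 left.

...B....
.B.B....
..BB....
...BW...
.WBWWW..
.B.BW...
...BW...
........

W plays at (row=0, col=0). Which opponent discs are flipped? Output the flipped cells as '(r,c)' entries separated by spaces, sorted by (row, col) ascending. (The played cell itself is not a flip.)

Dir NW: edge -> no flip
Dir N: edge -> no flip
Dir NE: edge -> no flip
Dir W: edge -> no flip
Dir E: first cell '.' (not opp) -> no flip
Dir SW: edge -> no flip
Dir S: first cell '.' (not opp) -> no flip
Dir SE: opp run (1,1) (2,2) (3,3) capped by W -> flip

Answer: (1,1) (2,2) (3,3)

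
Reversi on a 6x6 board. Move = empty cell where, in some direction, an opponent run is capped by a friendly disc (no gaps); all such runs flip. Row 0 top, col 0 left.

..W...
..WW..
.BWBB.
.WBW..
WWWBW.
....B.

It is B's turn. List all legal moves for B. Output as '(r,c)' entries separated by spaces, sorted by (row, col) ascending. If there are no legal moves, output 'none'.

(0,1): flips 1 -> legal
(0,3): flips 2 -> legal
(0,4): no bracket -> illegal
(1,1): no bracket -> illegal
(1,4): no bracket -> illegal
(2,0): no bracket -> illegal
(3,0): flips 1 -> legal
(3,4): flips 2 -> legal
(3,5): no bracket -> illegal
(4,5): flips 1 -> legal
(5,0): flips 1 -> legal
(5,1): flips 4 -> legal
(5,2): flips 1 -> legal
(5,3): no bracket -> illegal
(5,5): no bracket -> illegal

Answer: (0,1) (0,3) (3,0) (3,4) (4,5) (5,0) (5,1) (5,2)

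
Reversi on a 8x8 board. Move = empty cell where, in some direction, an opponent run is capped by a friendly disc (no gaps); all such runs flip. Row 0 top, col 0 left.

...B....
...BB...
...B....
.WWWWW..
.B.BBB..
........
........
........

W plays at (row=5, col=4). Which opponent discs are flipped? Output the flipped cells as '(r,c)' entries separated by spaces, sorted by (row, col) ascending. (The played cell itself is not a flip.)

Answer: (4,3) (4,4)

Derivation:
Dir NW: opp run (4,3) capped by W -> flip
Dir N: opp run (4,4) capped by W -> flip
Dir NE: opp run (4,5), next='.' -> no flip
Dir W: first cell '.' (not opp) -> no flip
Dir E: first cell '.' (not opp) -> no flip
Dir SW: first cell '.' (not opp) -> no flip
Dir S: first cell '.' (not opp) -> no flip
Dir SE: first cell '.' (not opp) -> no flip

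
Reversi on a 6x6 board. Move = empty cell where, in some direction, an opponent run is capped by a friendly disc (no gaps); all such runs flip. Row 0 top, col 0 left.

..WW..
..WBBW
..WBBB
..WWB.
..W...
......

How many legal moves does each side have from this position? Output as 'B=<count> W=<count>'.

-- B to move --
(0,1): flips 1 -> legal
(0,4): no bracket -> illegal
(0,5): flips 1 -> legal
(1,1): flips 1 -> legal
(2,1): flips 1 -> legal
(3,1): flips 3 -> legal
(4,1): flips 1 -> legal
(4,3): flips 1 -> legal
(4,4): no bracket -> illegal
(5,1): flips 2 -> legal
(5,2): no bracket -> illegal
(5,3): no bracket -> illegal
B mobility = 8
-- W to move --
(0,4): flips 1 -> legal
(0,5): flips 2 -> legal
(3,5): flips 4 -> legal
(4,3): no bracket -> illegal
(4,4): no bracket -> illegal
(4,5): flips 2 -> legal
W mobility = 4

Answer: B=8 W=4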